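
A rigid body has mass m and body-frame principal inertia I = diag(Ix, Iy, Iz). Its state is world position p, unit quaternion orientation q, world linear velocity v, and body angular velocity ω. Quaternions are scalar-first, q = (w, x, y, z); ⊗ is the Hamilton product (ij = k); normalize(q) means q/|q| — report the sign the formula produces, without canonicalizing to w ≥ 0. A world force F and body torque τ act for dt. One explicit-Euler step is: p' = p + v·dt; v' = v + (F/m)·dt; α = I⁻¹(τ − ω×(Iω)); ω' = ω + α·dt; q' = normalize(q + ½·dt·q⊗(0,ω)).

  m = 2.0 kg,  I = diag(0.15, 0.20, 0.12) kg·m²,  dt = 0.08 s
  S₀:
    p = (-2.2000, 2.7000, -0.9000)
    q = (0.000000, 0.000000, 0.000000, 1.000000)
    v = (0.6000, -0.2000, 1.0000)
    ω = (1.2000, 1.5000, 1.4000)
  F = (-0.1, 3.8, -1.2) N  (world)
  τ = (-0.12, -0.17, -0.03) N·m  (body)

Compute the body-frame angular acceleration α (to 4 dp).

ω×(Iω) gyroscopic = (-0.1680, 0.0504, 0.0900)
α = I⁻¹(τ − ω×Iω) = (0.3200, -1.1020, -1.0000)

α = (0.3200, -1.1020, -1.0000)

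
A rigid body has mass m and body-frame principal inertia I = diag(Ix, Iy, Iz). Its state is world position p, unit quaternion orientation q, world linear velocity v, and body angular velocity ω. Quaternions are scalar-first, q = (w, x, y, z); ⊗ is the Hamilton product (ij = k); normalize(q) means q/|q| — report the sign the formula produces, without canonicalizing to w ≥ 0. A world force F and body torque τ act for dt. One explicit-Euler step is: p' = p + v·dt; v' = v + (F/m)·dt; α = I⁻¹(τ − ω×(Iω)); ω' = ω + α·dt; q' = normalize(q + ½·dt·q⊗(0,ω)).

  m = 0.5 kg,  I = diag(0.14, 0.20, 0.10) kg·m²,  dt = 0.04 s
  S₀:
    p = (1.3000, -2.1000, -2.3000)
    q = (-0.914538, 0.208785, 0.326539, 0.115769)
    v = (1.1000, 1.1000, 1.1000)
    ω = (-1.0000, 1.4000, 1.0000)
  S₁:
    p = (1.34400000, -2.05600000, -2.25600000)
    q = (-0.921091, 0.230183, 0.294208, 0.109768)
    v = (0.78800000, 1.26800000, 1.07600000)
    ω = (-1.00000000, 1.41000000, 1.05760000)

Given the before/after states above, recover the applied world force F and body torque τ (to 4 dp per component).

velocity change Δv = (-0.31200000, 0.16800000, -0.02400000)
F = m·Δv/dt = (-3.9000, 2.1000, -0.3000)
rate change Δω = (0.00000000, 0.01000000, 0.05760000)
τ = I·(Δω/dt) + ω₀×(Iω₀) = (-0.1400, 0.0100, 0.0600)

F = (-3.9000, 2.1000, -0.3000)
τ = (-0.1400, 0.0100, 0.0600)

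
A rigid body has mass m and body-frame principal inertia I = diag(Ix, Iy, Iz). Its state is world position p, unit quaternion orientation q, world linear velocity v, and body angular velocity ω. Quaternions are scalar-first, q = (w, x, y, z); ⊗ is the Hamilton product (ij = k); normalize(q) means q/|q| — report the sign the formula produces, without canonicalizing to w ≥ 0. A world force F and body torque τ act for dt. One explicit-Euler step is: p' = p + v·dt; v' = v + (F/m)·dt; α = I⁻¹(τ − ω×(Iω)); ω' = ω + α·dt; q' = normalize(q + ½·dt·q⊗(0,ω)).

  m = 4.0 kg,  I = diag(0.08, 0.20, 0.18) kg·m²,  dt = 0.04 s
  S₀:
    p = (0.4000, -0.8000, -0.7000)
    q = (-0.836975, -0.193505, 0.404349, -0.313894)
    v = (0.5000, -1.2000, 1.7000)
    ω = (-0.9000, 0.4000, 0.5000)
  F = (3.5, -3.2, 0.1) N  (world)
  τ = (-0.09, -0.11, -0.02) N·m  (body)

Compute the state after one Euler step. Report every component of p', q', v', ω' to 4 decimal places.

p + v·dt = (0.4200, -0.8480, -0.6320)
v' = v + a·dt = (0.5350, -1.2320, 1.7010)
(τ − ω×Iω)/I = (-1.0750, -0.7750, 0.1289)
ω' = ω + α·dt = (-0.9430, 0.3690, 0.5052)
q⊗(0,ω) = (-0.1789471, 1.0810096, 0.0444671, -0.1319754)
updated quaternion q' = (-0.8403, -0.1718, 0.4051, -0.3165)

p' = (0.4200, -0.8480, -0.6320)
q' = (-0.8403, -0.1718, 0.4051, -0.3165)
v' = (0.5350, -1.2320, 1.7010)
ω' = (-0.9430, 0.3690, 0.5052)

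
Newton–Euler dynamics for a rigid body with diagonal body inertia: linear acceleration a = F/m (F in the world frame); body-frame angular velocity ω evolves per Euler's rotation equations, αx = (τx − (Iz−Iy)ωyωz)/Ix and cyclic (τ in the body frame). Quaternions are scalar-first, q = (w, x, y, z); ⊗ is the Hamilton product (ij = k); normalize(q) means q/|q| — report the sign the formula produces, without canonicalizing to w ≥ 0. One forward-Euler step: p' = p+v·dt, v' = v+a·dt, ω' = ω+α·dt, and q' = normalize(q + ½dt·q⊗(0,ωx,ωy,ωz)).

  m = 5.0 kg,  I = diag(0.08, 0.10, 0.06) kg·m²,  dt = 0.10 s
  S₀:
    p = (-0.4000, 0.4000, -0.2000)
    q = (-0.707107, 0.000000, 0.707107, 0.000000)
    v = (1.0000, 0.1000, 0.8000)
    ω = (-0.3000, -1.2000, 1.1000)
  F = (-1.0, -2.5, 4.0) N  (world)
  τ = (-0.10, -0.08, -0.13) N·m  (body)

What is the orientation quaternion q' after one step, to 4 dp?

Hamilton product q⊗(0,ω) = (0.8485284, 0.9899498, 0.8485284, -0.5656856)
q + ½dt·q⊗(0,ω), renormalized = (-0.6624, 0.0493, 0.7470, -0.0282)

q' = (-0.6624, 0.0493, 0.7470, -0.0282)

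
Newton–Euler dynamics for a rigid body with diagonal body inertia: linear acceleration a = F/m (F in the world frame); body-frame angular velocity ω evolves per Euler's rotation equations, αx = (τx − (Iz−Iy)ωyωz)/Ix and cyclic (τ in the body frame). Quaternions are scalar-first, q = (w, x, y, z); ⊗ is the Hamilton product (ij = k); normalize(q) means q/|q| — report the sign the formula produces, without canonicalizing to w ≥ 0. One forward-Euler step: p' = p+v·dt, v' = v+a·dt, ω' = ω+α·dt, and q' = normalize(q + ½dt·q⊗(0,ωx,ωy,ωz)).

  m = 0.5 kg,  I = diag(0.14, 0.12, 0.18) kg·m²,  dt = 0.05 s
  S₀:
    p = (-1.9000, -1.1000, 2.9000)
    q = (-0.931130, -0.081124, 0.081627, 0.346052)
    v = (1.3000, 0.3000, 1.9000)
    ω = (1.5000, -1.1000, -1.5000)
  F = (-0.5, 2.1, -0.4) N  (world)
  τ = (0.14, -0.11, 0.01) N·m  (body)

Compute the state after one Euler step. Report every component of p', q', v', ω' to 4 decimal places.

p' = (-1.8350, -1.0850, 2.9950)
q' = (-0.9112, -0.1094, 0.1170, 0.3795)
v' = (1.2500, 0.5100, 1.8600)
ω' = (1.5146, -1.1833, -1.5064)

ω×(Iω) gyroscopic = (0.0990, 0.0900, 0.0330)
angular accel α = (0.2929, -1.6667, -0.1278)
ω' = ω + α·dt = (1.5146, -1.1833, -1.5064)
q⊗(0,ω) = (0.7305537, -1.1384783, 1.4216350, 1.3634909)
q' = normalize(q + ½dt·q⊗(0,ω)) = (-0.9112, -0.1094, 0.1170, 0.3795)
p + v·dt = (-1.8350, -1.0850, 2.9950)
new velocity v' = (1.2500, 0.5100, 1.8600)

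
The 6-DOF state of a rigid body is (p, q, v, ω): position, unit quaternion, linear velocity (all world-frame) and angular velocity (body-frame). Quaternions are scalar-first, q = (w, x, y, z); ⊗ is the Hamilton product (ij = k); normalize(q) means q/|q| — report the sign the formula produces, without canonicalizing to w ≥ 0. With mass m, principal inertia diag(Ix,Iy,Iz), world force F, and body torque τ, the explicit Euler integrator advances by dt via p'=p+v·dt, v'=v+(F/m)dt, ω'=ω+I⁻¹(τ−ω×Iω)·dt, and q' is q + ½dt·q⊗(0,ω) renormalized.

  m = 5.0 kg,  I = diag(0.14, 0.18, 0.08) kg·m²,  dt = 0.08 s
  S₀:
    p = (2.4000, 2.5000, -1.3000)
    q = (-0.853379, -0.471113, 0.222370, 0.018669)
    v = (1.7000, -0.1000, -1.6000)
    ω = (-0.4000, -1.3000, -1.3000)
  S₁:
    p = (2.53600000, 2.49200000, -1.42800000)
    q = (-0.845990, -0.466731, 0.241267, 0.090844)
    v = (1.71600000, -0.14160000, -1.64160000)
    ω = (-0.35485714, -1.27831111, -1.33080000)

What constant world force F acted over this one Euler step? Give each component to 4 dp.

v₁ − v₀ = (0.01600000, -0.04160000, -0.04160000)
applied force F = (1.0000, -2.6000, -2.6000)

F = (1.0000, -2.6000, -2.6000)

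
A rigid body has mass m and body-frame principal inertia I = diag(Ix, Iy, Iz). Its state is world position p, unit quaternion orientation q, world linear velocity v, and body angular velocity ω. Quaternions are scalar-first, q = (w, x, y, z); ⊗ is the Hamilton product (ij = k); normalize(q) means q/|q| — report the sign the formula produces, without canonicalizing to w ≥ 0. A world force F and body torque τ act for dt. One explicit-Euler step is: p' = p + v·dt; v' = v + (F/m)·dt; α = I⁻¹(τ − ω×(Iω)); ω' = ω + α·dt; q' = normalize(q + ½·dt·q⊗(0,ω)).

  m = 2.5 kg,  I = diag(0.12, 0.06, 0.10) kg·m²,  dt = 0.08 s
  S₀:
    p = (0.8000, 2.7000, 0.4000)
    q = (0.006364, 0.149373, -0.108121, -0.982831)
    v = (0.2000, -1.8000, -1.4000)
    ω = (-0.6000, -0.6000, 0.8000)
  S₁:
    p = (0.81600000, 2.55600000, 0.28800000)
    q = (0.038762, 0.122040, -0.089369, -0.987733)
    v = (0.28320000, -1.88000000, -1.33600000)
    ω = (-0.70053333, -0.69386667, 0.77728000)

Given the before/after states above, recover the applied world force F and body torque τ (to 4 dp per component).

v₁ − v₀ = (0.08320000, -0.08000000, 0.06400000)
m·(v₁−v₀)/dt = (2.6000, -2.5000, 2.0000)
rate change Δω = (-0.10053333, -0.09386667, -0.02272000)
applied torque τ = (-0.1700, -0.0800, -0.0500)

F = (2.6000, -2.5000, 2.0000)
τ = (-0.1700, -0.0800, -0.0500)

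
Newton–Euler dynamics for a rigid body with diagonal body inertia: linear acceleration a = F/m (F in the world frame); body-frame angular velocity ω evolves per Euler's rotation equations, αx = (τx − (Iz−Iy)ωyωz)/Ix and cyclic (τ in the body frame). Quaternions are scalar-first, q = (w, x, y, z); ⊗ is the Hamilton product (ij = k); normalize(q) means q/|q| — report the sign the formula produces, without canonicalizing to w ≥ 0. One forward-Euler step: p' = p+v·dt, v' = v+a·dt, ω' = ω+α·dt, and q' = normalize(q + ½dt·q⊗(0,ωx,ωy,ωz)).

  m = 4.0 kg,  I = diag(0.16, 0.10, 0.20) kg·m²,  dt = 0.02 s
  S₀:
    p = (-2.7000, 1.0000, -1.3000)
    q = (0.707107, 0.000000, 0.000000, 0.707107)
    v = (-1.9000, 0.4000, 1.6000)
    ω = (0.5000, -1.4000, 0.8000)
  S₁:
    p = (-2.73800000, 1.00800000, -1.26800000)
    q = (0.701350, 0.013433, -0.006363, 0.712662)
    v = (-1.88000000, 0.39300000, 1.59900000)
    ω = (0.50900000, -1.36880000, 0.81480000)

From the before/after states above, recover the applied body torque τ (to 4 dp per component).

τ = (-0.0400, 0.1400, 0.1900)

ω₁ − ω₀ = (0.00900000, 0.03120000, 0.01480000)
precession coupling = (-0.1120, -0.0160, 0.0420)
I·α + gyro = (-0.0400, 0.1400, 0.1900)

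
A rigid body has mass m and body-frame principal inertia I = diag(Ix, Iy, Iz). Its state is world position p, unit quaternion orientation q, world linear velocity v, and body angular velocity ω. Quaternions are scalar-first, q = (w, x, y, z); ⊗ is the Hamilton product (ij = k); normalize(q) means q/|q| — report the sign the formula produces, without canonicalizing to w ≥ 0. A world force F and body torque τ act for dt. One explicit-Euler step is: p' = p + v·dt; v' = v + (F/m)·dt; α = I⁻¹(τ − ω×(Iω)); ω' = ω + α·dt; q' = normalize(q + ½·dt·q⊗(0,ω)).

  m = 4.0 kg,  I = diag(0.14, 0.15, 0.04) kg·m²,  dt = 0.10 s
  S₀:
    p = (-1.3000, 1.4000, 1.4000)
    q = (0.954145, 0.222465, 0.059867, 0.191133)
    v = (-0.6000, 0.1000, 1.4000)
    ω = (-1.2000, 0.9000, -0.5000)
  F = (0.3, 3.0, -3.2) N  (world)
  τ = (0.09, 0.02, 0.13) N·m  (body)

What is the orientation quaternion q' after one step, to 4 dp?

q' = (0.9666, 0.1546, 0.0966, 0.1803)

Hamilton product q⊗(0,ω) = (0.3086442, -1.3469272, 0.7406034, -0.2050136)
q' = normalize(q + ½dt·q⊗(0,ω)) = (0.9666, 0.1546, 0.0966, 0.1803)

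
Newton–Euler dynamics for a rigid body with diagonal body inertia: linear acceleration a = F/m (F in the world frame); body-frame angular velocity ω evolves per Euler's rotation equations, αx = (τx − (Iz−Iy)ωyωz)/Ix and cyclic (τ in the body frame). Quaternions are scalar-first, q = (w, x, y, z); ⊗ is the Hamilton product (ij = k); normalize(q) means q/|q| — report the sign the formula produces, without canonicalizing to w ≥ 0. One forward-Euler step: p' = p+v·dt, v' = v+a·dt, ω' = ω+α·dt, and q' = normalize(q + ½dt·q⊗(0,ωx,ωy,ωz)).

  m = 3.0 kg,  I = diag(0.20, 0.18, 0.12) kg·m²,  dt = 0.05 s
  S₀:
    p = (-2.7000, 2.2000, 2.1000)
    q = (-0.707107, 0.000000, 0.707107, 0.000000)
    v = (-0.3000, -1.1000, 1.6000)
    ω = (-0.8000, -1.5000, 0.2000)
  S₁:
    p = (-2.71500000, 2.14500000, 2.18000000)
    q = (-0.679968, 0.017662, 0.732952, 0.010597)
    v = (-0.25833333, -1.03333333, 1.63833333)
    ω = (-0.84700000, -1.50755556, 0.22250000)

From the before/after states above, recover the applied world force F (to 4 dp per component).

F = (2.5000, 4.0000, 2.3000)

v₁ − v₀ = (0.04166667, 0.06666667, 0.03833333)
applied force F = (2.5000, 4.0000, 2.3000)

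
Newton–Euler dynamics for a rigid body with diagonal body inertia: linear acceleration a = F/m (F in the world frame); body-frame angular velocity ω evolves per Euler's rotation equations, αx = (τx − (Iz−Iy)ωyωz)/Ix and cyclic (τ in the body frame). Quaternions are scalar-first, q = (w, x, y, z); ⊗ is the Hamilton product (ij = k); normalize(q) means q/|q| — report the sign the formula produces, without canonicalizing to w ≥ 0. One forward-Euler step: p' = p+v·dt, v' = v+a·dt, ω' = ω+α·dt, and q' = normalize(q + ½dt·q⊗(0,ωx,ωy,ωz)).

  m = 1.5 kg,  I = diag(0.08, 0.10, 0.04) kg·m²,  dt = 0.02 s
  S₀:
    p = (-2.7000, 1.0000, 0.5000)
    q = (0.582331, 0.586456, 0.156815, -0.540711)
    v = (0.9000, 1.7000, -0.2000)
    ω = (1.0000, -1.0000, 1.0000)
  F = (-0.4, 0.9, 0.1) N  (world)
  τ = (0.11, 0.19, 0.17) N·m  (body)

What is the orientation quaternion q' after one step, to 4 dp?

q' = (0.5834, 0.5884, 0.1397, -0.5422)

q⊗(0,ω) = (0.1110700, 0.1984350, -1.7094980, -0.1609400)
q + ½dt·q⊗(0,ω), renormalized = (0.5834, 0.5884, 0.1397, -0.5422)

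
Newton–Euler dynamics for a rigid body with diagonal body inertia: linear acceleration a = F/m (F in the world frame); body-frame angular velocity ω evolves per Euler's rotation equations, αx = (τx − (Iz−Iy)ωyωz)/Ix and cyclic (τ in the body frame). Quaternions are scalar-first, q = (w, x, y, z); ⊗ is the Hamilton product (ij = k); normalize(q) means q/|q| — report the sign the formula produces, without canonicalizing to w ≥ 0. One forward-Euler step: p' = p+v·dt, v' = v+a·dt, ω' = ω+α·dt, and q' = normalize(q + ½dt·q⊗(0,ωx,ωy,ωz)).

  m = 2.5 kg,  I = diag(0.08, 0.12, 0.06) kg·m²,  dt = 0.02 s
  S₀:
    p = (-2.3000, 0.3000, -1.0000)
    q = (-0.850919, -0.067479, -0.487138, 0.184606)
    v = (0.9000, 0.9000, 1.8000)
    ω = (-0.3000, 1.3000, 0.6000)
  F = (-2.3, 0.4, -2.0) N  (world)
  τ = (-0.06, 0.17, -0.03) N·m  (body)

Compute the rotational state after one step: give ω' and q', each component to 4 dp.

ω' = (-0.3033, 1.3289, 0.5952)
q' = (-0.8458, -0.0702, -0.4983, 0.1771)

angular accel α = (-0.1650, 1.4467, -0.2400)
new body rate ω' = (-0.3033, 1.3289, 0.5952)
Hamilton product q⊗(0,ω) = (0.5022721, -0.2769949, -1.1210891, -0.7444155)
q' = normalize(q + ½dt·q⊗(0,ω)) = (-0.8458, -0.0702, -0.4983, 0.1771)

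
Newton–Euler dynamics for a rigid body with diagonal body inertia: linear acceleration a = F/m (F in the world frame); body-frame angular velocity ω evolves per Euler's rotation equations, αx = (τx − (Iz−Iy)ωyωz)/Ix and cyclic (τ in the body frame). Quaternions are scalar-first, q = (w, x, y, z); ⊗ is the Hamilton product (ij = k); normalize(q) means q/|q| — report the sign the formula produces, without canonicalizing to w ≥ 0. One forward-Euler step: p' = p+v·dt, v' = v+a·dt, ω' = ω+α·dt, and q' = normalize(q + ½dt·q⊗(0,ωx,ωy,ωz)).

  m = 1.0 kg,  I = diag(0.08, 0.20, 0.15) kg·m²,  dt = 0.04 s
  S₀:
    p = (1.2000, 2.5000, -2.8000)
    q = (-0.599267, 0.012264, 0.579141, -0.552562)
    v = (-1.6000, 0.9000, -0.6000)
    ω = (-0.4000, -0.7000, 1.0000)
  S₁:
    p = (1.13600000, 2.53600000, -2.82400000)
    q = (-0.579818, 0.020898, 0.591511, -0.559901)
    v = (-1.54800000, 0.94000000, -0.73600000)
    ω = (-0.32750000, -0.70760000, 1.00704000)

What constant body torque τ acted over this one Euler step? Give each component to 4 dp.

rate change Δω = (0.07250000, -0.00760000, 0.00704000)
precession coupling = (0.0350, 0.0280, 0.0336)
τ = I·(Δω/dt) + ω₀×(Iω₀) = (0.1800, -0.0100, 0.0600)

τ = (0.1800, -0.0100, 0.0600)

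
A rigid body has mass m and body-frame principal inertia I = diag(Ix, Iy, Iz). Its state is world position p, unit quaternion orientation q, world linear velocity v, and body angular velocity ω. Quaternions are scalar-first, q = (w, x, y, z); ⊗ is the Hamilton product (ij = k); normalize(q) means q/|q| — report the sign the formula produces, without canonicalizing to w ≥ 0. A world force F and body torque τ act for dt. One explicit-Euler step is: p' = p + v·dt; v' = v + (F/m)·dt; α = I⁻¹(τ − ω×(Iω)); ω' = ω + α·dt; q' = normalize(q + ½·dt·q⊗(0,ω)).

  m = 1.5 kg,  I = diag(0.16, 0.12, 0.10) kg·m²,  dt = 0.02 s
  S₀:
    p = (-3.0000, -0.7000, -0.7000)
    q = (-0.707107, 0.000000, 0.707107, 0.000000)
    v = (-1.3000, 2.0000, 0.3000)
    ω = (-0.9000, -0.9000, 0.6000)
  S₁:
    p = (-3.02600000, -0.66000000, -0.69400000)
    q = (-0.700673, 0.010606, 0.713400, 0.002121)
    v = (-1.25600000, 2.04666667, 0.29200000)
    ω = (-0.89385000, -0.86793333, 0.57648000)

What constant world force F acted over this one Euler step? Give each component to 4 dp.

F = (3.3000, 3.5000, -0.6000)

v₁ − v₀ = (0.04400000, 0.04666667, -0.00800000)
F = m·Δv/dt = (3.3000, 3.5000, -0.6000)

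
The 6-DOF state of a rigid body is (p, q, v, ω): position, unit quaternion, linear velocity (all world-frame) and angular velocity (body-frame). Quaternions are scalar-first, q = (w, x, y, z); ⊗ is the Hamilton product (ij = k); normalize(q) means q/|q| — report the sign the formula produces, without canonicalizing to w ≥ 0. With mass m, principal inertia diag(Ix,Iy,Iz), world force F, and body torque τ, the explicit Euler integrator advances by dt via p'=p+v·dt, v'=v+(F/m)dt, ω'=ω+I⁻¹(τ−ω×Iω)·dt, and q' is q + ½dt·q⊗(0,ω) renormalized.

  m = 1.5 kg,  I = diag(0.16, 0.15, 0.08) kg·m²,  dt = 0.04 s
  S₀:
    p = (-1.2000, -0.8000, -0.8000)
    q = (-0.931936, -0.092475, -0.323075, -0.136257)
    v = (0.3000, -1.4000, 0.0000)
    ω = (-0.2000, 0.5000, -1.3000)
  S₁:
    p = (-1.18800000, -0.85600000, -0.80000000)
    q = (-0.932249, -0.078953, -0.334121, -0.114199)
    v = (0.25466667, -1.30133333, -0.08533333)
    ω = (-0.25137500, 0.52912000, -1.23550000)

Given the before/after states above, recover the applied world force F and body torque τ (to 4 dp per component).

F = (-1.7000, 3.7000, -3.2000)
τ = (-0.1600, 0.1300, 0.1300)

velocity change Δv = (-0.04533333, 0.09866667, -0.08533333)
F = m·Δv/dt = (-1.7000, 3.7000, -3.2000)
rate change Δω = (-0.05137500, 0.02912000, 0.06450000)
gyro term ω₀×Iω₀ = (0.0455, 0.0208, 0.0010)
I·α + gyro = (-0.1600, 0.1300, 0.1300)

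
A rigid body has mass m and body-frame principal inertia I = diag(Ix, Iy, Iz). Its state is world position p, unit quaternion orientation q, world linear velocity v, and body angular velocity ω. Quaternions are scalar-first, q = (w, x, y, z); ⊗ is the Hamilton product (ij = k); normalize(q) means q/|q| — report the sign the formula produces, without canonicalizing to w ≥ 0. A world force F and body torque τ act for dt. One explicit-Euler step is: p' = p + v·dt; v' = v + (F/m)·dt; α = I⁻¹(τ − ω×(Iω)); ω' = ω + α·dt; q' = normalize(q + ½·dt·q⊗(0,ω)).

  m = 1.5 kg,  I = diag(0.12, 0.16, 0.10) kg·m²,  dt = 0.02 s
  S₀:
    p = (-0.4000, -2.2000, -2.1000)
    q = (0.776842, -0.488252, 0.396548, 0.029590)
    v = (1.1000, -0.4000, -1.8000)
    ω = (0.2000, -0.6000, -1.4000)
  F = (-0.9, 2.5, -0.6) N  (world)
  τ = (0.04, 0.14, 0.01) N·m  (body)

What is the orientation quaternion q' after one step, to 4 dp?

q' = (0.7805, -0.4920, 0.3851, 0.0208)

2q̇ = q⊗(0,ω) = (0.3770052, -0.3820448, -1.1437400, -0.8739372)
updated quaternion q' = (0.7805, -0.4920, 0.3851, 0.0208)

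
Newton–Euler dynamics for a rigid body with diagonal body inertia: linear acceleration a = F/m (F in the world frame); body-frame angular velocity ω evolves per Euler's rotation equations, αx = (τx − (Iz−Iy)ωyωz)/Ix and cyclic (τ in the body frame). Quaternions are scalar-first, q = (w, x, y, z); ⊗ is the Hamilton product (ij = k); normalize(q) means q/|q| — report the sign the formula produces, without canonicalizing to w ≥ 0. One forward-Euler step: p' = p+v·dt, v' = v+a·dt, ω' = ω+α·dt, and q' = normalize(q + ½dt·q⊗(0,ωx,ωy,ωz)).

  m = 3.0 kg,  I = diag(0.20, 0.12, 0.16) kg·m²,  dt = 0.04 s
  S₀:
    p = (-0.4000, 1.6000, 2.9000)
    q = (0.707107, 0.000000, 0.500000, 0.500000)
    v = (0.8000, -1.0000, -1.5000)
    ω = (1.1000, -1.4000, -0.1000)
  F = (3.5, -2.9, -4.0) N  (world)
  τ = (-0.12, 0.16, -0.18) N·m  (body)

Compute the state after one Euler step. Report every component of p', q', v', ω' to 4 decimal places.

p' = (-0.3680, 1.5600, 2.8400)
q' = (0.7216, 0.0285, 0.4909, 0.4873)
v' = (0.8467, -1.0387, -1.5533)
ω' = (1.0749, -1.3452, -0.1758)

p + v·dt = (-0.3680, 1.5600, 2.8400)
new velocity v' = (0.8467, -1.0387, -1.5533)
angular accel α = (-0.6280, 1.3700, -1.8950)
new body rate ω' = (1.0749, -1.3452, -0.1758)
q⊗(0,ω) = (0.7500000, 1.4278177, -0.4399498, -0.6207107)
q' = normalize(q + ½dt·q⊗(0,ω)) = (0.7216, 0.0285, 0.4909, 0.4873)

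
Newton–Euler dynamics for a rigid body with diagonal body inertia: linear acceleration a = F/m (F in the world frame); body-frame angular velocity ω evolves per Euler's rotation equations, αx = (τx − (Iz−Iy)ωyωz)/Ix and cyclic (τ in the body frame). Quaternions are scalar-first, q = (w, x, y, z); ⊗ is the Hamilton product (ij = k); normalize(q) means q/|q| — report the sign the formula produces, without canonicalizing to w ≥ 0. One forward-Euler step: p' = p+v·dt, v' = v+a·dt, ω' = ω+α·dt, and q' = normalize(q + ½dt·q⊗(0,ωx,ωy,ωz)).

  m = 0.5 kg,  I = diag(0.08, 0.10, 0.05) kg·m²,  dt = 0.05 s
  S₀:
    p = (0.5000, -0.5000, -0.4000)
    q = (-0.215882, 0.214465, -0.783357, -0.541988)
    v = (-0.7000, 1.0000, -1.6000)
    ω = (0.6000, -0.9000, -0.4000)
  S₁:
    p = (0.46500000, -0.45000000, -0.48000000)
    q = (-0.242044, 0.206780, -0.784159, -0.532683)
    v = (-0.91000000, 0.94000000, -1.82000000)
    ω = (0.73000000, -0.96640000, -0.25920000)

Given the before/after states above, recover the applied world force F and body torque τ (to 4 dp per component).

F = (-2.1000, -0.6000, -2.2000)
τ = (0.1900, -0.1400, 0.1300)

v₁ − v₀ = (-0.21000000, -0.06000000, -0.22000000)
applied force F = (-2.1000, -0.6000, -2.2000)
ω₁ − ω₀ = (0.13000000, -0.06640000, 0.14080000)
I·α + gyro = (0.1900, -0.1400, 0.1300)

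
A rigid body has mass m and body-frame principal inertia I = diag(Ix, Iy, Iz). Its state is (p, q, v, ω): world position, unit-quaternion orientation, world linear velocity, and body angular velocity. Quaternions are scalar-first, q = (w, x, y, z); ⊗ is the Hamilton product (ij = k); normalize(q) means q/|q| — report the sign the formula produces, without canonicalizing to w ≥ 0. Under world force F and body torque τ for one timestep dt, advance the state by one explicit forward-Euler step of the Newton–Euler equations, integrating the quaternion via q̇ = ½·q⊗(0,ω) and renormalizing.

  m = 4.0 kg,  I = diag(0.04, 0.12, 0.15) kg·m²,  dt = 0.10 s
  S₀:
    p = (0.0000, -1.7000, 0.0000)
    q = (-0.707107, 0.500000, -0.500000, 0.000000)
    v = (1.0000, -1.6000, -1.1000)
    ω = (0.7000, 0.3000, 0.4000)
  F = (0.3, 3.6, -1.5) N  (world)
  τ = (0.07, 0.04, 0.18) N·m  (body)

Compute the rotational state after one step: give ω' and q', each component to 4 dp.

α = I⁻¹(τ − ω×Iω) = (1.6600, 0.5900, 1.0880)
ω' = ω + α·dt = (0.8660, 0.3590, 0.5088)
Hamilton product q⊗(0,ω) = (-0.2000000, -0.6949749, -0.4121321, 0.2171572)
q' = normalize(q + ½dt·q⊗(0,ω)) = (-0.7164, 0.4648, -0.5201, 0.0108)

ω' = (0.8660, 0.3590, 0.5088)
q' = (-0.7164, 0.4648, -0.5201, 0.0108)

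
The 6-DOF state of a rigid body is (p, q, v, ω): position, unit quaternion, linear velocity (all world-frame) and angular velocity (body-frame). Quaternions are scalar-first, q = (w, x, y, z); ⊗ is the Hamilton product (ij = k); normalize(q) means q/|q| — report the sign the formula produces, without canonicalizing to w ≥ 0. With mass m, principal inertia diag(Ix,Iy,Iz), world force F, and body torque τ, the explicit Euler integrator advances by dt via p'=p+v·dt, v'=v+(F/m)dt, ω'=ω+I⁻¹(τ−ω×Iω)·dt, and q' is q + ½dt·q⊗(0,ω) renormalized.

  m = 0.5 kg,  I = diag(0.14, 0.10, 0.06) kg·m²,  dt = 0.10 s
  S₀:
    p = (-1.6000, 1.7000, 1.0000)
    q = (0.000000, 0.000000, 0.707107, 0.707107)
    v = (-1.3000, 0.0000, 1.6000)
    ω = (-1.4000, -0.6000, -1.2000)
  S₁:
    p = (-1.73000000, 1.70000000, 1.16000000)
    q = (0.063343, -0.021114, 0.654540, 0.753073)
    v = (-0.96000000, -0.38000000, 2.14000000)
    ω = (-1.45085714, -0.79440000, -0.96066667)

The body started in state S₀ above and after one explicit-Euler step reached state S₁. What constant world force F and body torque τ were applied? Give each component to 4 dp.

Δv = v₁−v₀ = (0.34000000, -0.38000000, 0.54000000)
applied force F = (1.7000, -1.9000, 2.7000)
rate change Δω = (-0.05085714, -0.19440000, 0.23933333)
gyro term ω₀×Iω₀ = (-0.0288, 0.1344, -0.0336)
τ = I·(Δω/dt) + ω₀×(Iω₀) = (-0.1000, -0.0600, 0.1100)

F = (1.7000, -1.9000, 2.7000)
τ = (-0.1000, -0.0600, 0.1100)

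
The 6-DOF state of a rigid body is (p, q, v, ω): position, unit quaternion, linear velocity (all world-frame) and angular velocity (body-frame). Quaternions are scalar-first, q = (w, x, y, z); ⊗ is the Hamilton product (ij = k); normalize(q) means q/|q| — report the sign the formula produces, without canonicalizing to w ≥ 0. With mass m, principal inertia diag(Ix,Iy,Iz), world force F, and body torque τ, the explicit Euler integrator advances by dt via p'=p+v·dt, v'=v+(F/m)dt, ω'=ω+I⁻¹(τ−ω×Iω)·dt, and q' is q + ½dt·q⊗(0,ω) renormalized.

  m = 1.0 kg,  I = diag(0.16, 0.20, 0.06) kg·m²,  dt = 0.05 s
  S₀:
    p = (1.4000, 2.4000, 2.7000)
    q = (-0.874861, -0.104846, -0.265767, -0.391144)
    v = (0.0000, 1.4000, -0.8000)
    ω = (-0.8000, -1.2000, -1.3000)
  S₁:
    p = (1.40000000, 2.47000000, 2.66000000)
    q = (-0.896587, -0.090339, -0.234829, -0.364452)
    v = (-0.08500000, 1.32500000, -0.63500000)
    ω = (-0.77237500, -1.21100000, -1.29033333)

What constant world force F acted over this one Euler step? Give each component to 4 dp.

velocity change Δv = (-0.08500000, -0.07500000, 0.16500000)
F = m·Δv/dt = (-1.7000, -1.5000, 3.3000)

F = (-1.7000, -1.5000, 3.3000)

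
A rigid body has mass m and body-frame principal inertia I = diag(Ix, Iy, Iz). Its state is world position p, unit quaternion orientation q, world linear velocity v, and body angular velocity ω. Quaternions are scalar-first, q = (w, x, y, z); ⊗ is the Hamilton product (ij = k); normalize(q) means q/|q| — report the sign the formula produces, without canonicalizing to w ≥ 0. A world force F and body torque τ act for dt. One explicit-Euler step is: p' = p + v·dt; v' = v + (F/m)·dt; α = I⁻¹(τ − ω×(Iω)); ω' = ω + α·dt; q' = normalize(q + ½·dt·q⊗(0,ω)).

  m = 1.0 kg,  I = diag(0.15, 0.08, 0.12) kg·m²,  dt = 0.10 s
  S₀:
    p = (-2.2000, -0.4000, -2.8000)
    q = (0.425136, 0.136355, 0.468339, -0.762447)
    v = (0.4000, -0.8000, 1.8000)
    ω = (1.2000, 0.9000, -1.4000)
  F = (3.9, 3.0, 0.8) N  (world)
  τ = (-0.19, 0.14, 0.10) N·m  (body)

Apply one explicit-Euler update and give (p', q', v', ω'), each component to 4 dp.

p' = (-2.1600, -0.4800, -2.6200)
q' = (0.3407, 0.1625, 0.4489, -0.8099)
v' = (0.7900, -0.5000, 1.8800)
ω' = (1.1069, 1.1380, -1.2537)

α = I⁻¹(τ − ω×Iω) = (-0.9307, 2.3800, 1.4633)
ω' = ω + α·dt = (1.1069, 1.1380, -1.2537)
q⊗(0,ω) = (-1.6525569, 0.5406909, -0.3414170, -1.0344777)
q' = normalize(q + ½dt·q⊗(0,ω)) = (0.3407, 0.1625, 0.4489, -0.8099)
linear accel F/m = (3.9000, 3.0000, 0.8000)
p' = p + v·dt = (-2.1600, -0.4800, -2.6200)
v' = v + a·dt = (0.7900, -0.5000, 1.8800)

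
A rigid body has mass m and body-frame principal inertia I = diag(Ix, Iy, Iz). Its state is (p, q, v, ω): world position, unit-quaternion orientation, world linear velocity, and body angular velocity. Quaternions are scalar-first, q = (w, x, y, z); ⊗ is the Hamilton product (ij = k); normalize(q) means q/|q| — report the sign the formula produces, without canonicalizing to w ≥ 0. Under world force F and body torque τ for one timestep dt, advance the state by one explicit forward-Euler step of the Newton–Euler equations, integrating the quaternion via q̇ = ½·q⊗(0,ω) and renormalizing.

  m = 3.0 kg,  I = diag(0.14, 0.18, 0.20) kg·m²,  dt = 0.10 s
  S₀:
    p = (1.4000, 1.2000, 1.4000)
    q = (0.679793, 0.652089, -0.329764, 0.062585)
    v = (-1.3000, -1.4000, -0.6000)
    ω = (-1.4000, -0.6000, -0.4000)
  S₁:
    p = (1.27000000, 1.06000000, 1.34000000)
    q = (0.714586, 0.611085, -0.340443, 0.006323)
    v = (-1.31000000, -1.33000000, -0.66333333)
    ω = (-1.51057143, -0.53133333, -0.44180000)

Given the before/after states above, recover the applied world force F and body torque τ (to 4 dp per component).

F = (-0.3000, 2.1000, -1.9000)
τ = (-0.1500, 0.0900, -0.0500)

Δv = v₁−v₀ = (-0.01000000, 0.07000000, -0.06333333)
F = m·Δv/dt = (-0.3000, 2.1000, -1.9000)
rate change Δω = (-0.11057143, 0.06866667, -0.04180000)
gyro term ω₀×Iω₀ = (0.0048, -0.0336, 0.0336)
applied torque τ = (-0.1500, 0.0900, -0.0500)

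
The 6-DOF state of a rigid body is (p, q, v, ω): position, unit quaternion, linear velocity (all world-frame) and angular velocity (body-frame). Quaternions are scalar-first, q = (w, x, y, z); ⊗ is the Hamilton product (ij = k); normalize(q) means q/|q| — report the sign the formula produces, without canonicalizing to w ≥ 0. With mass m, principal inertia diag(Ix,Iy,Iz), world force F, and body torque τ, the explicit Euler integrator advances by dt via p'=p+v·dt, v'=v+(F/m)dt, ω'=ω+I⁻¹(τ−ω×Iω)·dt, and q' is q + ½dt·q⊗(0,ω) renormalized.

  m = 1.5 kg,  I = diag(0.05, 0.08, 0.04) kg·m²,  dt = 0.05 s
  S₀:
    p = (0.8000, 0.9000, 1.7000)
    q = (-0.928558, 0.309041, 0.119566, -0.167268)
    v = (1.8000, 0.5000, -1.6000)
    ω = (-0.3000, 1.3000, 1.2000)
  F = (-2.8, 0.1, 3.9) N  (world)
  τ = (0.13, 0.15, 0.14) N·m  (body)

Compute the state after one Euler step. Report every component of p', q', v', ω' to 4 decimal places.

p' = (0.8900, 0.9250, 1.6200)
q' = (-0.9242, 0.3247, 0.0813, -0.1840)
v' = (1.7067, 0.5033, -1.4700)
ω' = (-0.1076, 1.3960, 1.3896)

a = F/m = (-1.8667, 0.0667, 2.6000)
p' = p + v·dt = (0.8900, 0.9250, 1.6200)
v + (F/m)dt = (1.7067, 0.5033, -1.4700)
gyro term ω×Iω = (-0.0624, -0.0036, -0.0117)
(τ − ω×Iω)/I = (3.8480, 1.9200, 3.7925)
new body rate ω' = (-0.1076, 1.3960, 1.3896)
Hamilton product q⊗(0,ω) = (0.1379981, 0.6394950, -1.5277942, -0.6766465)
q + ½dt·q⊗(0,ω), renormalized = (-0.9242, 0.3247, 0.0813, -0.1840)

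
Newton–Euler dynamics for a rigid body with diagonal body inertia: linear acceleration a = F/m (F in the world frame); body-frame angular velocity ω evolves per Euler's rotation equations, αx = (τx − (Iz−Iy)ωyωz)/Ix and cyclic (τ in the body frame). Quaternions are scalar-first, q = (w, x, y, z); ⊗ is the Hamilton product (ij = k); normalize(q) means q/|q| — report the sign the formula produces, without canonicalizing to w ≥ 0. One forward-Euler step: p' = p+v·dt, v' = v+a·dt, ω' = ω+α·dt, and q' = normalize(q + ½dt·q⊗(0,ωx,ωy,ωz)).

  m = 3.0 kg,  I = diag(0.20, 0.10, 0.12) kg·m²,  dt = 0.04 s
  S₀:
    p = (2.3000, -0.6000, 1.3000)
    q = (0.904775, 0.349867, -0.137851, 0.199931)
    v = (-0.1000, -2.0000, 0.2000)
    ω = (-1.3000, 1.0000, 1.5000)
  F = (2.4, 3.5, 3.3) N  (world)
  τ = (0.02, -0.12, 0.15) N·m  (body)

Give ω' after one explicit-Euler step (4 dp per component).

precession coupling ω×(Iω) = (0.0300, -0.1560, 0.1300)
α = I⁻¹(τ − ω×Iω) = (-0.0500, 0.3600, 0.1667)
ω' = ω + α·dt = (-1.3020, 1.0144, 1.5067)

ω' = (-1.3020, 1.0144, 1.5067)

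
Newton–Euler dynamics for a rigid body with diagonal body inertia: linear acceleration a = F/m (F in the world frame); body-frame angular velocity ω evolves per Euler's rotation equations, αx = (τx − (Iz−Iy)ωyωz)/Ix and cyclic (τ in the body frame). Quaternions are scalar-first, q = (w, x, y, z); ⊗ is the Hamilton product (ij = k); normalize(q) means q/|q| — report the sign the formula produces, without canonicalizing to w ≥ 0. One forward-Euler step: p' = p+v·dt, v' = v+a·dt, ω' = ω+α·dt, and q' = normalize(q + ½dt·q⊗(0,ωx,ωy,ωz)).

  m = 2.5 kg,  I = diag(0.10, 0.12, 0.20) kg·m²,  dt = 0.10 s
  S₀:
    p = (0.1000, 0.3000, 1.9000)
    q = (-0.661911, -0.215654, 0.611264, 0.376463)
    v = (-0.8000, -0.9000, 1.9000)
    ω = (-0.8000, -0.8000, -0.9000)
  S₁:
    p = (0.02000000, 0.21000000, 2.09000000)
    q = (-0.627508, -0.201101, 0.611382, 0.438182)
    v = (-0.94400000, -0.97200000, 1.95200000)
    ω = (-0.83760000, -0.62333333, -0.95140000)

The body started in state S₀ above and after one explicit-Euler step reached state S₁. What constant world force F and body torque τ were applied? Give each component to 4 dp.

v₁ − v₀ = (-0.14400000, -0.07200000, 0.05200000)
F = m·Δv/dt = (-3.6000, -1.8000, 1.3000)
ω₁ − ω₀ = (-0.03760000, 0.17666667, -0.05140000)
precession coupling = (0.0576, -0.0720, 0.0128)
I·α + gyro = (0.0200, 0.1400, -0.0900)

F = (-3.6000, -1.8000, 1.3000)
τ = (0.0200, 0.1400, -0.0900)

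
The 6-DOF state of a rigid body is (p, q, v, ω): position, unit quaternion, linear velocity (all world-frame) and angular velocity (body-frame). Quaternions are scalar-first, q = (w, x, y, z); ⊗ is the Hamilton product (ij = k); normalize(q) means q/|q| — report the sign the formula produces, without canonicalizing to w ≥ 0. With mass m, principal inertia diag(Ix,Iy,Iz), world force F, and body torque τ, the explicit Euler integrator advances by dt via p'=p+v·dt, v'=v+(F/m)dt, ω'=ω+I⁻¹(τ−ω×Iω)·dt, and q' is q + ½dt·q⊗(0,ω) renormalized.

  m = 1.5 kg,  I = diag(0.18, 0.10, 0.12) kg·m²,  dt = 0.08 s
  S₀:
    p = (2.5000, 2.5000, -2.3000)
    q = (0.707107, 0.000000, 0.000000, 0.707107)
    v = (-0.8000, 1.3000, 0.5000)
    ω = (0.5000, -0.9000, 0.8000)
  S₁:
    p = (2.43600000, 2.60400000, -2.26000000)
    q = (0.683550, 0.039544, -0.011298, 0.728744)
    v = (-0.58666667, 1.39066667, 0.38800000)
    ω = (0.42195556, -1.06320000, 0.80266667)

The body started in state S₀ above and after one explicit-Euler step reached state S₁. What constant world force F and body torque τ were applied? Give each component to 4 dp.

velocity change Δv = (0.21333333, 0.09066667, -0.11200000)
F = m·Δv/dt = (4.0000, 1.7000, -2.1000)
Δω = ω₁−ω₀ = (-0.07804444, -0.16320000, 0.00266667)
τ = I·(Δω/dt) + ω₀×(Iω₀) = (-0.1900, -0.1800, 0.0400)

F = (4.0000, 1.7000, -2.1000)
τ = (-0.1900, -0.1800, 0.0400)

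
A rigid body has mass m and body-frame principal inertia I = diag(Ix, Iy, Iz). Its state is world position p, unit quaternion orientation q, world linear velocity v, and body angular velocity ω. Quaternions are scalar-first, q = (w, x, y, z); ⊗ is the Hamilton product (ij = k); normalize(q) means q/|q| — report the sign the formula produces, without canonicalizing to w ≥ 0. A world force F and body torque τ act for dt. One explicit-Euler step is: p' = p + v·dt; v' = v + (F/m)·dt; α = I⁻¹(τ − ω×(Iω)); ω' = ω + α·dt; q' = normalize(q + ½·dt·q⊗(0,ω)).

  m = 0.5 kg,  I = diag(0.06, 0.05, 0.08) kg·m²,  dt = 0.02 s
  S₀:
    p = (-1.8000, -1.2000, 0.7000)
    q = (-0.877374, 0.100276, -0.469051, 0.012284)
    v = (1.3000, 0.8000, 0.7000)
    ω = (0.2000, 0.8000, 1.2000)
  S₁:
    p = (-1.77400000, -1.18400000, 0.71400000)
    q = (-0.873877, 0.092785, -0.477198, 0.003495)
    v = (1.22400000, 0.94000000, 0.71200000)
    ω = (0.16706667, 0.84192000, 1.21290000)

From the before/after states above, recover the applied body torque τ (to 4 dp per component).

τ = (-0.0700, 0.1000, 0.0500)

Δω = ω₁−ω₀ = (-0.03293333, 0.04192000, 0.01290000)
precession coupling = (0.0288, -0.0048, -0.0016)
applied torque τ = (-0.0700, 0.1000, 0.0500)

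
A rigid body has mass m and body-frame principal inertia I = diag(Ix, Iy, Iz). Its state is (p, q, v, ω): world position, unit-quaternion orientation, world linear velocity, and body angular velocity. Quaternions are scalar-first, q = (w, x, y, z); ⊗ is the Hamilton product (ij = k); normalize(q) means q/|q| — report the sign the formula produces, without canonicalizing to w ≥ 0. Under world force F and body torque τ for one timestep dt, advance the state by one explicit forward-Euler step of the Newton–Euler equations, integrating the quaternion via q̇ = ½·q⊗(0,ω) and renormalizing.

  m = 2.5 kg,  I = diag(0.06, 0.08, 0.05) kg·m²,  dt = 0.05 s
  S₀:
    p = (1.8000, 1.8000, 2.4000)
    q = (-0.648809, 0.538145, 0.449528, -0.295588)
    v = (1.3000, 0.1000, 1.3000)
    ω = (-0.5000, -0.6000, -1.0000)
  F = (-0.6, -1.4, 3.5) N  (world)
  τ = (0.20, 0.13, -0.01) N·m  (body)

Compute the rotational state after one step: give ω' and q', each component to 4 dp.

ω' = (-0.3183, -0.5219, -1.0160)
q' = (-0.6424, 0.5303, 0.4762, -0.2817)

gyro term ω×Iω = (-0.0180, 0.0050, 0.0060)
α = I⁻¹(τ − ω×Iω) = (3.6333, 1.5625, -0.3200)
ω + α·dt = (-0.3183, -0.5219, -1.0160)
Hamilton product q⊗(0,ω) = (0.2432013, -0.3024763, 1.0752244, 0.5506860)
q' = normalize(q + ½dt·q⊗(0,ω)) = (-0.6424, 0.5303, 0.4762, -0.2817)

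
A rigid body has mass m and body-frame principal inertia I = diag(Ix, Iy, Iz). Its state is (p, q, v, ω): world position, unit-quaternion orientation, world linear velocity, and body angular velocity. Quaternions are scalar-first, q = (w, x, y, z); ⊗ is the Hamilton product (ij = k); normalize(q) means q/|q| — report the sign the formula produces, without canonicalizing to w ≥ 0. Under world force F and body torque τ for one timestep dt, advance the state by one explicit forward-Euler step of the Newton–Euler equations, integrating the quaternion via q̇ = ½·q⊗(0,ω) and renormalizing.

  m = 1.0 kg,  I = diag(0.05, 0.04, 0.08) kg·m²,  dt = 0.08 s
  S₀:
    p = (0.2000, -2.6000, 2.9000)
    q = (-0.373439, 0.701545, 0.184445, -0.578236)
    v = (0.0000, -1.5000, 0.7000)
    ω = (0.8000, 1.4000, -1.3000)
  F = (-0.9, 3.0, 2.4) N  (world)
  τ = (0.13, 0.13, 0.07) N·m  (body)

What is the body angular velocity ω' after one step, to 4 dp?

ω' = (1.1245, 1.5976, -1.2188)

ω×(Iω) gyroscopic = (-0.0728, 0.0312, -0.0112)
α = I⁻¹(τ − ω×Iω) = (4.0560, 2.4700, 1.0150)
new body rate ω' = (1.1245, 1.5976, -1.2188)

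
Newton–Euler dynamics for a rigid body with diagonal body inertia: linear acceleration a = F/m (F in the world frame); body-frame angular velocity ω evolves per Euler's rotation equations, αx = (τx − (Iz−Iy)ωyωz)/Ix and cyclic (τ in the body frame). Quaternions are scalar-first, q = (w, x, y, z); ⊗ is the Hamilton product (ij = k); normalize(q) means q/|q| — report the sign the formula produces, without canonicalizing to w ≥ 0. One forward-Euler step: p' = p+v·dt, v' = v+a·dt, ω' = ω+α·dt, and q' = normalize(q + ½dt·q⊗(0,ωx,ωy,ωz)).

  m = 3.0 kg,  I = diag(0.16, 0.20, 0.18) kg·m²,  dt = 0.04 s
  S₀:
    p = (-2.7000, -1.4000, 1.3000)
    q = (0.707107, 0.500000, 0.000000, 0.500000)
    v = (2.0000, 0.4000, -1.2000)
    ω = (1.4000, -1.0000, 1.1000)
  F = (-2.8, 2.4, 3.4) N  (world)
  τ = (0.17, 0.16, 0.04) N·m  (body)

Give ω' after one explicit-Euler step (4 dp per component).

gyro term ω×Iω = (0.0220, -0.0308, -0.0560)
angular accel α = (0.9250, 0.9540, 0.5333)
ω + α·dt = (1.4370, -0.9618, 1.1213)

ω' = (1.4370, -0.9618, 1.1213)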